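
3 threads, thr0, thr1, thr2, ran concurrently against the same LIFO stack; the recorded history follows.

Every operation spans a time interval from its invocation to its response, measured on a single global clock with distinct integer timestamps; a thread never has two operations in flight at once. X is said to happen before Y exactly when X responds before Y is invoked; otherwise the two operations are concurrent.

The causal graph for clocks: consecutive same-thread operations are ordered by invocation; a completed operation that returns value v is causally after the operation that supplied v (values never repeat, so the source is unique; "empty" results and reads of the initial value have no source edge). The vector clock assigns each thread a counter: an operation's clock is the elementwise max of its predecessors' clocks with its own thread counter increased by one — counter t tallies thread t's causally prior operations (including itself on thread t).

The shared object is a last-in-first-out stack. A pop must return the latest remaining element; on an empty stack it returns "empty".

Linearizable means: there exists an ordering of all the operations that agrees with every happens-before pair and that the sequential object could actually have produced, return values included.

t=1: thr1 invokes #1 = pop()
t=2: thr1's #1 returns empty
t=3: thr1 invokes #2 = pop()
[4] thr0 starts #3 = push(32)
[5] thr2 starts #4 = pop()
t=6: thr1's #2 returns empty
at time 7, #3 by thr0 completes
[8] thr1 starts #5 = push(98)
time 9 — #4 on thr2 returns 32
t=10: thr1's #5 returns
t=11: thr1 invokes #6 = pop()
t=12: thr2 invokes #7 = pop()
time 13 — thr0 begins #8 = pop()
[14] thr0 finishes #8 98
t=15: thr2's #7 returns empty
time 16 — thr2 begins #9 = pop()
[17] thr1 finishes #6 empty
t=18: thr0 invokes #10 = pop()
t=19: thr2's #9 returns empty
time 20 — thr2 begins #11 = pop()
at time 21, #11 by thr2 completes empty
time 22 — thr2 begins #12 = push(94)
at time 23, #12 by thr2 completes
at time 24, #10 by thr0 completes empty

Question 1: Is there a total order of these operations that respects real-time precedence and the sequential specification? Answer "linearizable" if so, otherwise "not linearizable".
a witness: #1, #2, #3, #4, #5, #8, #6, #7, #9, #10, #11, #12
step 1: #1 pop() → empty — stack <>
step 2: #2 pop() → empty — stack <>
step 3: #3 push(32) — stack <32>
step 4: #4 pop() → 32 — stack <>
step 5: #5 push(98) — stack <98>
step 6: #8 pop() → 98 — stack <>
step 7: #6 pop() → empty — stack <>
step 8: #7 pop() → empty — stack <>
step 9: #9 pop() → empty — stack <>
step 10: #10 pop() → empty — stack <>
step 11: #11 pop() → empty — stack <>
step 12: #12 push(94) — stack <94>

linearizable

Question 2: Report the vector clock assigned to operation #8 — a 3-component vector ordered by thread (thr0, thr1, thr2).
Answer: (2, 3, 0)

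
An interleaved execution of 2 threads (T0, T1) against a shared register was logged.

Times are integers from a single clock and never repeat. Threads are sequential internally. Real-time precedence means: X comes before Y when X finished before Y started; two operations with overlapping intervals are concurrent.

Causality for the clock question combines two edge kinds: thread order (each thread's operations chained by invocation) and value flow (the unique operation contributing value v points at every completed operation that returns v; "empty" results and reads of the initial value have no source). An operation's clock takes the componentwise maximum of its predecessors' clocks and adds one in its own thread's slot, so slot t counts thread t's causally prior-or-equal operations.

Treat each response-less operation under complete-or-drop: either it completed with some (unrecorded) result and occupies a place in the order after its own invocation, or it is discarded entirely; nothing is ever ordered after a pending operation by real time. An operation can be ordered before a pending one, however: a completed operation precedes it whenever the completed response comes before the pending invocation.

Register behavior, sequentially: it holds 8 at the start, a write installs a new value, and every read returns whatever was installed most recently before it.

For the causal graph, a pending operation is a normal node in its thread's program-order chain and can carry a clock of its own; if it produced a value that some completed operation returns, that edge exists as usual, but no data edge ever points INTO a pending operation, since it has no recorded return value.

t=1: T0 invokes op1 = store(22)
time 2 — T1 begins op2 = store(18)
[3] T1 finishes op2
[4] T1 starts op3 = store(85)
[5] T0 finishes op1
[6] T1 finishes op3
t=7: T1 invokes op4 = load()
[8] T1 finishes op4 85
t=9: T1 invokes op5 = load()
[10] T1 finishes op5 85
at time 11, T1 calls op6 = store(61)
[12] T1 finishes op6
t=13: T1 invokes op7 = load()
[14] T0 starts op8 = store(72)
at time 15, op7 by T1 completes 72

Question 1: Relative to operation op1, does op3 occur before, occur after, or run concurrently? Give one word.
Answer: concurrent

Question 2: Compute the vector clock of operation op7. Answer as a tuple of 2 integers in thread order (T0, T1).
Answer: (2, 6)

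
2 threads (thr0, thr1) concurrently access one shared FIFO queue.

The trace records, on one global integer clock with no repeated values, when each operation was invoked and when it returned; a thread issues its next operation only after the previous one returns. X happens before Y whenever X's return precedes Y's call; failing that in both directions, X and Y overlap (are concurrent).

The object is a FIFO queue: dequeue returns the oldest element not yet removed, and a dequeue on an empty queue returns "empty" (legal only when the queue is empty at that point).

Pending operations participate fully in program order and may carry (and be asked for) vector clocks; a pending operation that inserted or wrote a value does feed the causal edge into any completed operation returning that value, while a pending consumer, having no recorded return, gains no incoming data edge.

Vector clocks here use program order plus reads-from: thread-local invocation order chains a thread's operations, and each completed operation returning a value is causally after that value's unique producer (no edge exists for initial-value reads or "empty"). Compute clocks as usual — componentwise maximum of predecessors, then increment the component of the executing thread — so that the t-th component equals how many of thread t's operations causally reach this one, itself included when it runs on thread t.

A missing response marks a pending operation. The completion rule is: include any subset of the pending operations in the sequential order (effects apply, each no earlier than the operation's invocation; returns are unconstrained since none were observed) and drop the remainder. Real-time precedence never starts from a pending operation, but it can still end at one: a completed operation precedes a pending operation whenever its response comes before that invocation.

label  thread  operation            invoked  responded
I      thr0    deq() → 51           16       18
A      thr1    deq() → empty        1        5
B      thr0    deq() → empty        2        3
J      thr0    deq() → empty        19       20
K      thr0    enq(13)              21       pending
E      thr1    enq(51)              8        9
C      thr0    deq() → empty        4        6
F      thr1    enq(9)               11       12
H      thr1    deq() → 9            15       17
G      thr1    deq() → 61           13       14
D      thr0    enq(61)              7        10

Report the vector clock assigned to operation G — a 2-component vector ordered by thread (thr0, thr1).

(3, 4)

A (invocation 1): nothing precedes it; thr1's component alone gives (0, 1)
B (invocation 2): nothing precedes it; thr0's component alone gives (1, 0)
from VC(A)=(0, 1), E (invoked 8) maxes components and bumps thr1 → (0, 2)
from VC(B)=(1, 0), C (invoked 4) maxes components and bumps thr0 → (2, 0)
from VC(E)=(0, 2), F (invoked 11) maxes components and bumps thr1 → (0, 3)
from VC(C)=(2, 0), D (invoked 7) maxes components and bumps thr0 → (3, 0)
from VC(D)=(3, 0), VC(E)=(0, 2), I (invoked 16) maxes components and bumps thr0 → (4, 2)
from VC(D)=(3, 0), VC(F)=(0, 3), G (invoked 13) maxes components and bumps thr1 → (3, 4)
from VC(I)=(4, 2), J (invoked 19) maxes components and bumps thr0 → (5, 2)
from VC(F)=(0, 3), VC(G)=(3, 4), H (invoked 15) maxes components and bumps thr1 → (3, 5)
from VC(J)=(5, 2), K (invoked 21) maxes components and bumps thr0 → (6, 2)
target: VC(G) = (3, 4)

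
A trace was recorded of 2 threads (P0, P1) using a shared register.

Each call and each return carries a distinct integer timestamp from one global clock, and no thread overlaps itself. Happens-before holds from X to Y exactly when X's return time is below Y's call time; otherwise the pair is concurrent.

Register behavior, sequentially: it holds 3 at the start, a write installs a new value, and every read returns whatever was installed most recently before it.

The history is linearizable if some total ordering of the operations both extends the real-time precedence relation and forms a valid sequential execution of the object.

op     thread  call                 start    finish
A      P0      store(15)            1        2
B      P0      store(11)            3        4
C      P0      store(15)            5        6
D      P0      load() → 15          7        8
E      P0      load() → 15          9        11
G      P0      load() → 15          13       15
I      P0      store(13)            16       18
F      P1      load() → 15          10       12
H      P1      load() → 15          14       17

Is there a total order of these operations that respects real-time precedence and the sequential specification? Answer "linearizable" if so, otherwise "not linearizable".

a witness: A, B, C, D, E, F, G, H, I
1. A store(15), leaving value 15
2. B store(11), leaving value 11
3. C store(15), leaving value 15
4. D load() → 15, leaving value 15
5. E load() → 15, leaving value 15
6. F load() → 15, leaving value 15
7. G load() → 15, leaving value 15
8. H load() → 15, leaving value 15
9. I store(13), leaving value 13

linearizable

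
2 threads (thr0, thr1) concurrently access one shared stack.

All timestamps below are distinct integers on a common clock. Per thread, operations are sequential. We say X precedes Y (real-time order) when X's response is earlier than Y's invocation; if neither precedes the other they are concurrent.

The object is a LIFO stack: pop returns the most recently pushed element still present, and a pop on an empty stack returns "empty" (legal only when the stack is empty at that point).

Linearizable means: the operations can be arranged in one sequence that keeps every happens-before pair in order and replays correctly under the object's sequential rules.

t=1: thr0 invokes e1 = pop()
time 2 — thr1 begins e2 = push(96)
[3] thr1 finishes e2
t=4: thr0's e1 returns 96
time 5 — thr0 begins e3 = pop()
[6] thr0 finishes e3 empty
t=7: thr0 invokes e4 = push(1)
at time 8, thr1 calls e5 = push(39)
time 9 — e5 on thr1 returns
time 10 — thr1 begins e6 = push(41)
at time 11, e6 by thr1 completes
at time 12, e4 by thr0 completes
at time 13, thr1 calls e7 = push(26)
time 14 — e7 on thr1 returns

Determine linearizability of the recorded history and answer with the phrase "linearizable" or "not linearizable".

linearizable

one valid linearization: e2, e1, e3, e4, e5, e6, e7
1. e2 push(96), leaving stack <96>
2. e1 pop() → 96, leaving stack <>
3. e3 pop() → empty, leaving stack <>
4. e4 push(1), leaving stack <1>
5. e5 push(39), leaving stack <1,39>
6. e6 push(41), leaving stack <1,39,41>
7. e7 push(26), leaving stack <1,39,41,26>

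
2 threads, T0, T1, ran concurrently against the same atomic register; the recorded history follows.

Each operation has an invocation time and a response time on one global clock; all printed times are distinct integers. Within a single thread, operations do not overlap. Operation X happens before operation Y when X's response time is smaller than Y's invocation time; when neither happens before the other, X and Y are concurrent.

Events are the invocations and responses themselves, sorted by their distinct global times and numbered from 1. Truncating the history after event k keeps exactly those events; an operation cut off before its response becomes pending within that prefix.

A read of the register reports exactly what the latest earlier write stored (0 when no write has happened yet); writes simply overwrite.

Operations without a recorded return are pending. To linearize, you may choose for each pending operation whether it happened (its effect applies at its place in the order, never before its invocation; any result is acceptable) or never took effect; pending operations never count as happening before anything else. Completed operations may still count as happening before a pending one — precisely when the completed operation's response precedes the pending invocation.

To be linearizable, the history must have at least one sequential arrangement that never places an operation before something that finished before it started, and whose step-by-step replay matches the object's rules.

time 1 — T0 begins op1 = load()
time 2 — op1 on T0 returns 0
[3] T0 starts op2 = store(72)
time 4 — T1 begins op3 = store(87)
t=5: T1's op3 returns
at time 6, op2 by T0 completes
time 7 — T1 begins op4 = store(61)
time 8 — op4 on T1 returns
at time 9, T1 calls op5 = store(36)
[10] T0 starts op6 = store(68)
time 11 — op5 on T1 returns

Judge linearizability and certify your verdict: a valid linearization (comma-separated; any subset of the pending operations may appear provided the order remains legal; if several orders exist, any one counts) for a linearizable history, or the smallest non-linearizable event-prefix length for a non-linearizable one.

linearizable — witness: op1, op2, op3, op4, op5

step 1: op1 load() → 0 — value 0
step 2: op2 store(72) — value 72
step 3: op3 store(87) — value 87
step 4: op4 store(61) — value 61
step 5: op5 store(36) — value 36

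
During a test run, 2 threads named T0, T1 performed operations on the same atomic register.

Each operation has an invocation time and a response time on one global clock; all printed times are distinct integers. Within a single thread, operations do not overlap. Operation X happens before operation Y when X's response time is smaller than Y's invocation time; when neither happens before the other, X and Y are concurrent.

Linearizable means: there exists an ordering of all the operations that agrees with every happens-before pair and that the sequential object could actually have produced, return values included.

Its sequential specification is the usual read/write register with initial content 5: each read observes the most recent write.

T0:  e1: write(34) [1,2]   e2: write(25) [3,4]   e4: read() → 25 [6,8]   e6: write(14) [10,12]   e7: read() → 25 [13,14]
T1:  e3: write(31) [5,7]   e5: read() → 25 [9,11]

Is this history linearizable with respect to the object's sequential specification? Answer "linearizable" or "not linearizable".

prefix check: 1..10 passes, 1..11 fails once e5's time-11 response joins
no legal order exists: 2 real-time-consistent candidates over 5 completed atomic register operations, all rejected
no completion choice of the 1 pending operation (e6) rescues it — every subset was tried
sample order e1, e2, e3, e4, e5 (pending dropped) stalls at step 4 — e4 read() → 25 has no legal effect
sample order e1, e2, e4, e3, e5 (pending dropped) stalls at step 5 — e5 read() → 25 has no legal effect

not linearizable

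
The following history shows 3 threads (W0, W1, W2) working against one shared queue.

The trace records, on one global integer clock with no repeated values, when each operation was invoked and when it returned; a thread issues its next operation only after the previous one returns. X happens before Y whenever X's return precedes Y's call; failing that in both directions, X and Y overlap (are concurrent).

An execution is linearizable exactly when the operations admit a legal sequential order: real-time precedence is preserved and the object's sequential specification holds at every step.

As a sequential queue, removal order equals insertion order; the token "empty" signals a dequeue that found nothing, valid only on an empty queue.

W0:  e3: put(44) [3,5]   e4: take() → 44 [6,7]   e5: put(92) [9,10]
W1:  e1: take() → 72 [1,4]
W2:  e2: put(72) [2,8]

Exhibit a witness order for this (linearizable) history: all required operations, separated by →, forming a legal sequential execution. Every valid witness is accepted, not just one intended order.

e2 → e1 → e3 → e4 → e5

1. e2 put(72), leaving queue <72>
2. e1 take() → 72, leaving queue <>
3. e3 put(44), leaving queue <44>
4. e4 take() → 44, leaving queue <>
5. e5 put(92), leaving queue <92>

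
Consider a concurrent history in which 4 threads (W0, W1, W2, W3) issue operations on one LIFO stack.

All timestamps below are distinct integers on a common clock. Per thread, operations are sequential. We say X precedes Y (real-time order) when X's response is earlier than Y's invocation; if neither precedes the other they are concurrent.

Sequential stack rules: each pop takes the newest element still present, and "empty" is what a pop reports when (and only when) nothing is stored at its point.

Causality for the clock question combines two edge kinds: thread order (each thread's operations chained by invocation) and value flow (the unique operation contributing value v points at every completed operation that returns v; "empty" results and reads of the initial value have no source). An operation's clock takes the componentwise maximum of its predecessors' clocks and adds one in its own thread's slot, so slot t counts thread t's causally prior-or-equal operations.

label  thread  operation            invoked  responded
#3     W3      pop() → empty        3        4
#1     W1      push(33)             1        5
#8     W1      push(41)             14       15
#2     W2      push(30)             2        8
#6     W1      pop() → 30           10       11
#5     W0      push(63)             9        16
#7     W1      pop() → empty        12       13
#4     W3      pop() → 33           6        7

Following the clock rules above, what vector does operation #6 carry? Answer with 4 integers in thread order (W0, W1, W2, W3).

(0, 2, 1, 0)

VC(#3, invoked at 3): no causal predecessors; +1 on W3 → (0, 0, 0, 1)
VC(#2, invoked at 2): no causal predecessors; +1 on W2 → (0, 0, 1, 0)
VC(#1, invoked at 1): no causal predecessors; +1 on W1 → (0, 1, 0, 0)
VC(#5, invoked at 9): no causal predecessors; +1 on W0 → (1, 0, 0, 0)
#4 (invocation 6): componentwise max over VC(#1)=(0, 1, 0, 0), VC(#3)=(0, 0, 0, 1), +1 at W3, giving (0, 1, 0, 2)
#6 (invocation 10): componentwise max over VC(#1)=(0, 1, 0, 0), VC(#2)=(0, 0, 1, 0), +1 at W1, giving (0, 2, 1, 0)
#7 (invocation 12): componentwise max over VC(#6)=(0, 2, 1, 0), +1 at W1, giving (0, 3, 1, 0)
#8 (invocation 14): componentwise max over VC(#7)=(0, 3, 1, 0), +1 at W1, giving (0, 4, 1, 0)
target: VC(#6) = (0, 2, 1, 0)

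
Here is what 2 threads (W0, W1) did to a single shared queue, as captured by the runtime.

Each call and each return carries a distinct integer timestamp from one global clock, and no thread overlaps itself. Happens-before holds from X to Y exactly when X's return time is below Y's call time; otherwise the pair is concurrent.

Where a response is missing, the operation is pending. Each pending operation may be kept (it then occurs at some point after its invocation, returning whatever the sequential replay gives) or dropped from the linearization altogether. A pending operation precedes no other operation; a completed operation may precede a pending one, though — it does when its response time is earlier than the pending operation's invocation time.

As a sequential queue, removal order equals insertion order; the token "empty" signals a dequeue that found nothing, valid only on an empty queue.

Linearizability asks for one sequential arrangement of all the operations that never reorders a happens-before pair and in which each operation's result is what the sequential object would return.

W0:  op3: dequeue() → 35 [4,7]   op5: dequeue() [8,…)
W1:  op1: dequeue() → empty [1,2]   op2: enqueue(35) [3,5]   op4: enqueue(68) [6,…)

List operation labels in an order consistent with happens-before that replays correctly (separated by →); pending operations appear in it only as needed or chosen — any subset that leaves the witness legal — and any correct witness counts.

op1 → op2 → op3

1. op1 dequeue() → empty, leaving queue <>
2. op2 enqueue(35), leaving queue <35>
3. op3 dequeue() → 35, leaving queue <>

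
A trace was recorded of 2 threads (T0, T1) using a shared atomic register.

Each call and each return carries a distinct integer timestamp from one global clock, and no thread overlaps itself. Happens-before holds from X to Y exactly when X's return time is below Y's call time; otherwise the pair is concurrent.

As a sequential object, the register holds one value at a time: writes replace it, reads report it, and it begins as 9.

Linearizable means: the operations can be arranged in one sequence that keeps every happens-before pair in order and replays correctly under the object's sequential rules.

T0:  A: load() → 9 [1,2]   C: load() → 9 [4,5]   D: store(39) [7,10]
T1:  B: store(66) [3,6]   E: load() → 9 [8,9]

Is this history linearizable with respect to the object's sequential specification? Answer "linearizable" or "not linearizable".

not linearizable

cut after 8 events: linearizable; cut after 9 events (E responds, time 9): not linearizable
every one of the 2 real-time-consistent orders over 4 completed atomic register ops fails the sequential spec
including or dropping the 1 pending operation (D) in any combination fails
e.g. A, B, C, E (pending dropped): illegal at step 3, since C load() → 9 cannot apply there
e.g. A, C, B, E (pending dropped): illegal at step 4, since E load() → 9 cannot apply there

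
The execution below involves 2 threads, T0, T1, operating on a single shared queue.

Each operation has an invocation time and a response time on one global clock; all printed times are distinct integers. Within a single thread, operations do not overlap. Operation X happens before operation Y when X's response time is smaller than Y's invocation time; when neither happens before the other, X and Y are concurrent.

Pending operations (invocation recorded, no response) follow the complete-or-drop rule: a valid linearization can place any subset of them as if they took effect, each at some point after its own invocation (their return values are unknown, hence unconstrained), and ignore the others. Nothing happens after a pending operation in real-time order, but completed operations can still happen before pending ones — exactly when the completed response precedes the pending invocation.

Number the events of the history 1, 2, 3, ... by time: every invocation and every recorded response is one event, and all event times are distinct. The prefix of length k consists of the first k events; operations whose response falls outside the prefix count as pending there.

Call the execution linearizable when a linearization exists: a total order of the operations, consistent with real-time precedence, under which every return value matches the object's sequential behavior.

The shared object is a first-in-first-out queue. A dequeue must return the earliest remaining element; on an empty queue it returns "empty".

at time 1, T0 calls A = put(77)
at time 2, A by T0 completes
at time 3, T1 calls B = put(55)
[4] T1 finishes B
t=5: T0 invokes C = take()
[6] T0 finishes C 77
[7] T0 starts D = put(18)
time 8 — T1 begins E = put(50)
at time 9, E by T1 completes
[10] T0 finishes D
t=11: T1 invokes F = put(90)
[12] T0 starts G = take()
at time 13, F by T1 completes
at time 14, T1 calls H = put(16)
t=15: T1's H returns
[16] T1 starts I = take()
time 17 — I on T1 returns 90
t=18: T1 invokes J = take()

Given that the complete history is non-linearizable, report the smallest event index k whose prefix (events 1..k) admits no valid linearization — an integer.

events 1..16 are still linearizable — one witness is A, B, C, D, E, F, G, H:
after step 1 (A put(77)): queue <77>
after step 2 (B put(55)): queue <77,55>
after step 3 (C take() → 77): queue <55>
after step 4 (D put(18)): queue <55,18>
after step 5 (E put(50)): queue <55,18,50>
after step 6 (F put(90)): queue <55,18,50,90>
after step 7 (G take() (pending, included)): queue <18,50,90>
after step 8 (H put(16)): queue <18,50,90,16>
once event 17 joins (I's response, time 17), exhaustive search finds no witness
no completion choice of the 1 pending operation (G) rescues it — every subset was tried
one such order, A, B, C, D, E, F, H, I (pending dropped), breaks at step 8 where I take() → 90 is illegal
one such order, A, B, C, E, D, F, H, I (pending dropped), breaks at step 8 where I take() → 90 is illegal

17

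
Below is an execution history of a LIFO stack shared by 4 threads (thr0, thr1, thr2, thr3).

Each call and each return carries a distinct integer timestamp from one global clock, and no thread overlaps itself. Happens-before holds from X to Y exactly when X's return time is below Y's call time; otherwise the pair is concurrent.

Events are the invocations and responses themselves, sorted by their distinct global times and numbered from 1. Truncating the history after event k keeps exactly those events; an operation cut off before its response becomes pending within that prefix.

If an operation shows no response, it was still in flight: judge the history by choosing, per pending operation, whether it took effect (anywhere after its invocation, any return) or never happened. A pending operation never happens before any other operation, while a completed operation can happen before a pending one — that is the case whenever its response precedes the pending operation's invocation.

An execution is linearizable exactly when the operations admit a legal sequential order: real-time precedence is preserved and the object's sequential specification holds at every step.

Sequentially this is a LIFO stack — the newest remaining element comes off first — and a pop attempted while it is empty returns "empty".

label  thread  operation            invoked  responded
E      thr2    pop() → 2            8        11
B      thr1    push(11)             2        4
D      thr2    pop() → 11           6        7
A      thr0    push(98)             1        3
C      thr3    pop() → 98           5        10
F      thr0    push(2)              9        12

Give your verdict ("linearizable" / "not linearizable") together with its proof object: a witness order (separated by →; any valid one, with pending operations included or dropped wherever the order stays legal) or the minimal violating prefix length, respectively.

after step 1 (A push(98)): stack <98>
after step 2 (B push(11)): stack <98,11>
after step 3 (D pop() → 11): stack <98>
after step 4 (C pop() → 98): stack <>
after step 5 (F push(2)): stack <2>
after step 6 (E pop() → 2): stack <>

linearizable — witness: A → B → D → C → F → E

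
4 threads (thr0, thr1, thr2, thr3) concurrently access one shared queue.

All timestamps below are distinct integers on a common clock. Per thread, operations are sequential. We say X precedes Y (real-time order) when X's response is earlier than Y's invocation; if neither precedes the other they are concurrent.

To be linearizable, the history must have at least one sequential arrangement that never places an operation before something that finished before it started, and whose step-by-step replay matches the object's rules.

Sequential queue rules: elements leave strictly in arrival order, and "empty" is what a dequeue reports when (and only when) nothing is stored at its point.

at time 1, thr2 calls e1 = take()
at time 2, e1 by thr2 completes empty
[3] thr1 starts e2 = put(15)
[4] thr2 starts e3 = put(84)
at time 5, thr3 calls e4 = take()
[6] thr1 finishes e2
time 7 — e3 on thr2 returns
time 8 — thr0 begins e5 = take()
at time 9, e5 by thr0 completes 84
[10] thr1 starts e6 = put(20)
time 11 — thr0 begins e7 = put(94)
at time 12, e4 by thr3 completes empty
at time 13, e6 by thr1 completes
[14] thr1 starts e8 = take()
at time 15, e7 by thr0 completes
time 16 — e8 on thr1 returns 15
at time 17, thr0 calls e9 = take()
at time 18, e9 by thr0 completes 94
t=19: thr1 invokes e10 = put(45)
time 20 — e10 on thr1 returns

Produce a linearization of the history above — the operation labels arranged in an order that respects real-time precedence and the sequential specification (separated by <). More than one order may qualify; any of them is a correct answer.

after step 1 (e1 take() → empty): queue <>
after step 2 (e4 take() → empty): queue <>
after step 3 (e3 put(84)): queue <84>
after step 4 (e2 put(15)): queue <84,15>
after step 5 (e5 take() → 84): queue <15>
after step 6 (e7 put(94)): queue <15,94>
after step 7 (e6 put(20)): queue <15,94,20>
after step 8 (e8 take() → 15): queue <94,20>
after step 9 (e9 take() → 94): queue <20>
after step 10 (e10 put(45)): queue <20,45>

e1 < e4 < e3 < e2 < e5 < e7 < e6 < e8 < e9 < e10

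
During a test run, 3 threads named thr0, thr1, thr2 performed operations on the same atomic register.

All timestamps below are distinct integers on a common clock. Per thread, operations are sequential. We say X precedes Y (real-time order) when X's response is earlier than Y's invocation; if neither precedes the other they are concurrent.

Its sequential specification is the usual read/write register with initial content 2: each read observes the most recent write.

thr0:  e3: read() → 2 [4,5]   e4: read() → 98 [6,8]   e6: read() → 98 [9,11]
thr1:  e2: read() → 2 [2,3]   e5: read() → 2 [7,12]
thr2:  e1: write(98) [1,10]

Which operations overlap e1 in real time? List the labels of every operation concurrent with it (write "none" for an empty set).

overlap test against e1 [1,10]: concurrent iff the interval meets 1..10
e2 [2,3]: concurrent
e3 [4,5]: concurrent
e4 [6,8]: concurrent
e5 [7,12]: concurrent
e6 [9,11]: concurrent

e2, e3, e4, e5, e6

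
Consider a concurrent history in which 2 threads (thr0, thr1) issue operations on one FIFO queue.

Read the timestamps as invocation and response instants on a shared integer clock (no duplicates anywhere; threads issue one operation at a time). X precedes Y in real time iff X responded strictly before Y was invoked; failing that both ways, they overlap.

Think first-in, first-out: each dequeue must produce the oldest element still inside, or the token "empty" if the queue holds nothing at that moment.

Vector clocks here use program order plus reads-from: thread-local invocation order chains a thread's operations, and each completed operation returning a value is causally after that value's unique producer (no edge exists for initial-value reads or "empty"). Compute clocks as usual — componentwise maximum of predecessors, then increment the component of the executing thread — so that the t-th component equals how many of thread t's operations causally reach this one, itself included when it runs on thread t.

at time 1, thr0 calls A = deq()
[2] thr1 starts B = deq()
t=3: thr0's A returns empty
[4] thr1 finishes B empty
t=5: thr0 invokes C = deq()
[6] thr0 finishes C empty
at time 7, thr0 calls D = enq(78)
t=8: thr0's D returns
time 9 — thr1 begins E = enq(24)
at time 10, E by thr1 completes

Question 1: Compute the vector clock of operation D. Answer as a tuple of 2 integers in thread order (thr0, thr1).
(3, 0)

B, invoked 2, has no incoming edges; only thr1's bump applies → (0, 1)
A, invoked 1, has no incoming edges; only thr0's bump applies → (1, 0)
from VC(B)=(0, 1), E (invoked 9) maxes components and bumps thr1 → (0, 2)
from VC(A)=(1, 0), C (invoked 5) maxes components and bumps thr0 → (2, 0)
from VC(C)=(2, 0), D (invoked 7) maxes components and bumps thr0 → (3, 0)
target: VC(D) = (3, 0)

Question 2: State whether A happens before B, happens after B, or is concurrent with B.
concurrent

A spans [1,3], B spans [2,4]
the intervals overlap in both directions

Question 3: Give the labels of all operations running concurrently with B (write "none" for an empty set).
A

concurrent with B ([2,4]): every op whose interval crosses 2..4
A [1,3]: concurrent
C [5,6]: after
D [7,8]: after
E [9,10]: after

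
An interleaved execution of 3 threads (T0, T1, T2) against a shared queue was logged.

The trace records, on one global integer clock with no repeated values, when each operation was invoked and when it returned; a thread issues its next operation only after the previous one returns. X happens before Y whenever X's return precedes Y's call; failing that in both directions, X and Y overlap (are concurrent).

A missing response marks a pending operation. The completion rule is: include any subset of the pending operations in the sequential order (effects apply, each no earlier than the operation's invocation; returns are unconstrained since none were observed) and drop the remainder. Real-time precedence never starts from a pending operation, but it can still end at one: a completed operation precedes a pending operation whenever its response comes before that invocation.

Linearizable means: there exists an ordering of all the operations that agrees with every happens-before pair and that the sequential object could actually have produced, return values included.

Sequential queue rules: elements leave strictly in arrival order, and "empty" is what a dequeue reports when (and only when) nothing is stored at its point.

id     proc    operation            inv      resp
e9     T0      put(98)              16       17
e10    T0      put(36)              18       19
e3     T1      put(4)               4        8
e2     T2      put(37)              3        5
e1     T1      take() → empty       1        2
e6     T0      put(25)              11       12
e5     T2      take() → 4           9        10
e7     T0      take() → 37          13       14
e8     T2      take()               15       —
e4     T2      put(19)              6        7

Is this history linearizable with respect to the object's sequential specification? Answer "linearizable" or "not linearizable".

a witness: e1, e3, e2, e4, e5, e6, e7, e8, e9, e10
1. e1 take() → empty, leaving queue <>
2. e3 put(4), leaving queue <4>
3. e2 put(37), leaving queue <4,37>
4. e4 put(19), leaving queue <4,37,19>
5. e5 take() → 4, leaving queue <37,19>
6. e6 put(25), leaving queue <37,19,25>
7. e7 take() → 37, leaving queue <19,25>
8. e8 take() (pending, included), leaving queue <25>
9. e9 put(98), leaving queue <25,98>
10. e10 put(36), leaving queue <25,98,36>

linearizable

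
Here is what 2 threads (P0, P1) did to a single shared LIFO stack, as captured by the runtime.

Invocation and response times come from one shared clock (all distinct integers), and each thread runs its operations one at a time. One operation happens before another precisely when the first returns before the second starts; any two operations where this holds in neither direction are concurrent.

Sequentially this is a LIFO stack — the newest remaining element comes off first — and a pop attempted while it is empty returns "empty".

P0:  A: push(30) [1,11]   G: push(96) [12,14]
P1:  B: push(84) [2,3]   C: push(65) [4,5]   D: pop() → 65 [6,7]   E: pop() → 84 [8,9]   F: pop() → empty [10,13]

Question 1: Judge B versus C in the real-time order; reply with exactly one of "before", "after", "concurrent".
before

B spans [2,3], C spans [4,5]
resp(B)=3 < inv(C)=4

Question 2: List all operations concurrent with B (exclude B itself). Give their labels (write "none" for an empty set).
A

B spans [2,3]; an op avoiding the whole window 2..3 is ordered, any other is concurrent
A [1,11]: concurrent
C [4,5]: after
D [6,7]: after
E [8,9]: after
F [10,13]: after
G [12,14]: after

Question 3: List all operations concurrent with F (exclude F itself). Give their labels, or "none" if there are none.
A, G

overlap test against F [10,13]: concurrent iff the interval meets 10..13
A [1,11]: concurrent
B [2,3]: before
C [4,5]: before
D [6,7]: before
E [8,9]: before
G [12,14]: concurrent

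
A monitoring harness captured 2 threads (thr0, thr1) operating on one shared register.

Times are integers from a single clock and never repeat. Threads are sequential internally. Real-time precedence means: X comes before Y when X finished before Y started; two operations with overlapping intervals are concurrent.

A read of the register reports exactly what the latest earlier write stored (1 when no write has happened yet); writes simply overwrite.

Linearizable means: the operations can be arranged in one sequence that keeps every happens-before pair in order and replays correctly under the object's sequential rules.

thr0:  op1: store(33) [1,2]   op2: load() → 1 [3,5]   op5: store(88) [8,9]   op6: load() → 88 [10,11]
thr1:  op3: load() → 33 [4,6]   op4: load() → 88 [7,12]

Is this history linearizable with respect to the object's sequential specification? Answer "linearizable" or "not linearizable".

not linearizable

through event 4 a valid linearization exists; event 5 (op2 responding at time 5) ends that
the sole real-time-consistent order of 2 completed operations fails the register replay
include/drop combinations of the 1 pending operation (op3) were all tried; none helps
for example op1, op2 (pending dropped) fails at step 2: op2 load() → 1 is not legal there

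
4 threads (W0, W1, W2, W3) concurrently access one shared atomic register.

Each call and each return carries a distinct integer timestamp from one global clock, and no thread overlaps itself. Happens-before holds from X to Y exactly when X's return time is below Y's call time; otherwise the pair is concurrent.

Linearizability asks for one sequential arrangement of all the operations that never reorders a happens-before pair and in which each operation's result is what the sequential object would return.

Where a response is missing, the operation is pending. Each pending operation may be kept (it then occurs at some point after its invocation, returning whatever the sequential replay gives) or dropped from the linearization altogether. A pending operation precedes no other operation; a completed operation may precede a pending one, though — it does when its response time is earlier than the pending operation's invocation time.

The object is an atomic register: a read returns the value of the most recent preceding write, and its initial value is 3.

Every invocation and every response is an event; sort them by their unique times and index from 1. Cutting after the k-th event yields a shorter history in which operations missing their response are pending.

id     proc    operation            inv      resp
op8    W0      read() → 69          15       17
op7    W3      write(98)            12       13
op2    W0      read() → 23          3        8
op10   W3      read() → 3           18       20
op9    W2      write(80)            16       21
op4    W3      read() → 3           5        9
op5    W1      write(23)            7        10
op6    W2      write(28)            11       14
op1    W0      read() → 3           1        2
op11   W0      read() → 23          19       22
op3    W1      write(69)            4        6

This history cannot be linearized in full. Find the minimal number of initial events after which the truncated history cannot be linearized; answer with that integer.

17

events 1..16 are linearizable, e.g. via op1, op4, op3, op5, op2, op6, op7:
step 1: op1 read() → 3 — value 3
step 2: op4 read() → 3 — value 3
step 3: op3 write(69) — value 69
step 4: op5 write(23) — value 23
step 5: op2 read() → 23 — value 23
step 6: op6 write(28) — value 28
step 7: op7 write(98) — value 98
include event 17 — op8 responding at 17 — and every candidate order breaks
completion choices over the 1 pending operation (op9) were checked; none helps
for example op1, op2, op3, op4, op5, op6, op7, op8 (pending dropped) fails at step 2: op2 read() → 23 is not legal there
for example op1, op2, op3, op4, op5, op7, op6, op8 (pending dropped) fails at step 2: op2 read() → 23 is not legal there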